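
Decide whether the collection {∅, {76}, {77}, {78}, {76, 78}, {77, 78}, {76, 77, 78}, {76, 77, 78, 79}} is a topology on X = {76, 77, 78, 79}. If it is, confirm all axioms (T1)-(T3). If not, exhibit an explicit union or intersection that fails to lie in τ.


τ is NOT a topology on X.

Axiom (T1): ∅ ∈ τ? Yes; X ∈ τ? Yes.
Axiom (T2/T3): check pairwise unions and intersections of members of τ.
Counterexample for (T2): {76} ∪ {77} = {76, 77} ∉ τ. Therefore τ is NOT a topology.


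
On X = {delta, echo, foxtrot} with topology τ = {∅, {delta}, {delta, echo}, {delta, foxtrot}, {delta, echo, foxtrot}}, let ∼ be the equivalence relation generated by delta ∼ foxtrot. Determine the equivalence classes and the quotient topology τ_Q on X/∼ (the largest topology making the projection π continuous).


X/∼ = {[delta=foxtrot], [echo]}; |τ_Q| = 3.

Equivalence classes: [delta=foxtrot], [echo].
Quotient map π: X → X/∼ sends delta ↦ [delta=foxtrot], echo ↦ [echo], foxtrot ↦ [delta=foxtrot].
For each subset V ⊆ X/∼, compute π^{-1}(V) ⊆ X and check whether π^{-1}(V) ∈ τ. V is open in τ_Q iff π^{-1}(V) ∈ τ.
  V = {}: π^{-1}(V) = ∅ ∈ τ ✓.
  V = {[delta=foxtrot]}: π^{-1}(V) = {delta, foxtrot} ∈ τ ✓.
  V = {[echo]}: π^{-1}(V) = {echo} ∉ τ ✗.
  V = {[delta=foxtrot], [echo]}: π^{-1}(V) = {delta, echo, foxtrot} ∈ τ ✓.
Open sets in the quotient: τ_Q = {{}, {[delta=foxtrot]}, {[delta=foxtrot], [echo]}} (3 elements).


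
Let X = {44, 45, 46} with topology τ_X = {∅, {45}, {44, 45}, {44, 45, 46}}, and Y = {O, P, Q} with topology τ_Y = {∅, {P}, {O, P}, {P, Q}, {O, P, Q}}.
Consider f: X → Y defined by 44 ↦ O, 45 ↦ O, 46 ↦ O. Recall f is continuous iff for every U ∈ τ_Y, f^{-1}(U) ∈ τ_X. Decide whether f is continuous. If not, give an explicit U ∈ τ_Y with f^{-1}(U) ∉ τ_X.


f IS continuous.

Compute f^{-1}(U) for each U ∈ τ_Y:
  U = ∅: f^{-1}(U) = ∅ ∈ τ_X ✓.
  U = {P}: f^{-1}(U) = ∅ ∈ τ_X ✓.
  U = {O, P}: f^{-1}(U) = {44, 45, 46} ∈ τ_X ✓.
  U = {P, Q}: f^{-1}(U) = ∅ ∈ τ_X ✓.
  U = {O, P, Q}: f^{-1}(U) = {44, 45, 46} ∈ τ_X ✓.
Every preimage lies in τ_X, so f IS continuous.


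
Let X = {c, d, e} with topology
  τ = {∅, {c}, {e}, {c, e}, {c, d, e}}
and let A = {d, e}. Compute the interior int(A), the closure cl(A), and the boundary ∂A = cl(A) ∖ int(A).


int(A) = {e}, cl(A) = {d, e}, ∂A = {d}.

Closed sets in (X, τ) are complements of opens:
  closed(X, τ) = {∅, {d}, {c, d}, {d, e}, {c, d, e}}.
int(A) = ⋃ {U ∈ τ : U ⊆ A}. Opens contained in A: ∅, {e}.
Taking the union of these: int(A) = {e}.
cl(A) = ⋂ {C closed : A ⊆ C}. Closed sets containing A: {d, e}, {c, d, e}.
Intersecting these: cl(A) = {d, e}.
∂A = cl(A) ∖ int(A) = {d, e} ∖ {e} = {d}.


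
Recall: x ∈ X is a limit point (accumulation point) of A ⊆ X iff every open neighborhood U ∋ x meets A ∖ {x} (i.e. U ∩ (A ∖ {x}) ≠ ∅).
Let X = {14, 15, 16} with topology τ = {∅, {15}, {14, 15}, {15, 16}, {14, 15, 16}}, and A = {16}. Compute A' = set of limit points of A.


A' = ∅

For each x ∈ X, list the open sets U ∈ τ with x ∈ U, then check whether U ∩ (A ∖ {x}) ≠ ∅ for every such U.
  x = 14: open {14, 15} ∋ x has {14, 15} ∩ (A ∖ {14}) = ∅, so x is NOT a limit point.
  x = 15: open {15} ∋ x has {15} ∩ (A ∖ {15}) = ∅, so x is NOT a limit point.
  x = 16: open {15, 16} ∋ x has {15, 16} ∩ (A ∖ {16}) = ∅, so x is NOT a limit point.
Collecting: A' = ∅.


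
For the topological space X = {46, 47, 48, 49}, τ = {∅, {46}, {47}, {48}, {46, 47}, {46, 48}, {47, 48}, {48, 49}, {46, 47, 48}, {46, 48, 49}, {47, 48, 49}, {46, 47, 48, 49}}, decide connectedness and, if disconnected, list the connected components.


(X, τ) is disconnected; components = [{46}, {47}, {48, 49}].

Find clopen sets (U ∈ τ with X ∖ U ∈ τ):
  U = ∅, X ∖ U = {46, 47, 48, 49} — both open, so U is clopen.
  U = {46}, X ∖ U = {47, 48, 49} — both open, so U is clopen.
  U = {47}, X ∖ U = {46, 48, 49} — both open, so U is clopen.
  U = {46, 47}, X ∖ U = {48, 49} — both open, so U is clopen.
  U = {48, 49}, X ∖ U = {46, 47} — both open, so U is clopen.
  U = {46, 48, 49}, X ∖ U = {47} — both open, so U is clopen.
  U = {47, 48, 49}, X ∖ U = {46} — both open, so U is clopen.
  U = {46, 47, 48, 49}, X ∖ U = ∅ — both open, so U is clopen.
Nontrivial clopen(s) exist: e.g. {46, 48, 49}. So (X, τ) is disconnected.
Compute connected components by grouping points that agree on all clopens:
  component: {46}
  component: {47}
  component: {48, 49}


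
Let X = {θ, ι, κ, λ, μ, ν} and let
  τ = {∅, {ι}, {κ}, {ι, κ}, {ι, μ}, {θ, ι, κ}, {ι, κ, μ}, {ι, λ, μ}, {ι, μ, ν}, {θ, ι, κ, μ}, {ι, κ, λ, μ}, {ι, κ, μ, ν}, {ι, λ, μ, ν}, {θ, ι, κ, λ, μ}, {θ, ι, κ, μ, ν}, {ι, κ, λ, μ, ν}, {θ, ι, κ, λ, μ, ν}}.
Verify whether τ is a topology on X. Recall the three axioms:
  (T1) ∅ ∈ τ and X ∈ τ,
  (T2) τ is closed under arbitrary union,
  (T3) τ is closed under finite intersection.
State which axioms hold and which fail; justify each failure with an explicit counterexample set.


τ IS a topology on X.

Axiom (T1): ∅ ∈ τ? Yes; X ∈ τ? Yes.
Axiom (T2/T3): check pairwise unions and intersections of members of τ.
All pairwise intersections and unions checked — each lies in τ. Therefore τ satisfies (T1), (T2), (T3): it IS a topology on X.


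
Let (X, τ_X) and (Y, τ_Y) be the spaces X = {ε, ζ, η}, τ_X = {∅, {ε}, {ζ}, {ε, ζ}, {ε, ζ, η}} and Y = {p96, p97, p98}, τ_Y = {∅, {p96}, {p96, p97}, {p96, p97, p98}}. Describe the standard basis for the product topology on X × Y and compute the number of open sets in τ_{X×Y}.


Basis B = {∅ × ∅, {ε} × {p96}, {ζ} × {p96}, {ε} × {p96, p97}, {ε, ζ} × {p96}, {ζ} × {p96, p97}, {ε} × {p96, p97, p98}, {ε, ζ, η} × {p96}, {ζ} × {p96, p97, p98}, {ε, ζ} × {p96, p97}, {ε, ζ} × {p96, p97, p98}, {ε, ζ, η} × {p96, p97}, {ε, ζ, η} × {p96, p97, p98}}; |τ_{X×Y}| = 30.

Enumerate products U × V with U ∈ τ_X, V ∈ τ_Y (deduplicated):
  ∅ × ∅ = {} (∅)
  {ε} × {p96} = {(ε,p96)}
  {ζ} × {p96} = {(ζ,p96)}
  {ε} × {p96, p97} = {(ε,p96), (ε,p97)}
  {ε, ζ} × {p96} = {(ε,p96), (ζ,p96)}
  {ζ} × {p96, p97} = {(ζ,p96), (ζ,p97)}
  {ε} × {p96, p97, p98} = {(ε,p96), (ε,p97), (ε,p98)}
  {ε, ζ, η} × {p96} = {(ε,p96), (ζ,p96), (η,p96)}
  {ζ} × {p96, p97, p98} = {(ζ,p96), (ζ,p97), (ζ,p98)}
  {ε, ζ} × {p96, p97} = {(ε,p96), (ε,p97), (ζ,p96), (ζ,p97)}
  {ε, ζ} × {p96, p97, p98} = {(ε,p96), (ε,p97), (ε,p98), (ζ,p96), (ζ,p97), (ζ,p98)}
  {ε, ζ, η} × {p96, p97} = {(ε,p96), (ε,p97), (ζ,p96), (ζ,p97), (η,p96), (η,p97)}
  {ε, ζ, η} × {p96, p97, p98} = {(ε,p96), (ε,p97), (ε,p98), (ζ,p96), (ζ,p97), (ζ,p98), (η,p96), (η,p97), (η,p98)}
These 13 distinct sets form the basis B.
Close under arbitrary unions to get τ_{X×Y}; counting gives |τ_{X×Y}| = 30.


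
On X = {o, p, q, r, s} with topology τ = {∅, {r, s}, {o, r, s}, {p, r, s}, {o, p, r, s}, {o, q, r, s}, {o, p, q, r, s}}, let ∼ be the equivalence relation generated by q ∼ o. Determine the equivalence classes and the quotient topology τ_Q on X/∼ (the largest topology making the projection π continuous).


X/∼ = {[o=q], [p], [r], [s]}; |τ_Q| = 5.

Equivalence classes: [o=q], [p], [r], [s].
Quotient map π: X → X/∼ sends o ↦ [o=q], p ↦ [p], q ↦ [o=q], r ↦ [r], s ↦ [s].
For each subset V ⊆ X/∼, compute π^{-1}(V) ⊆ X and check whether π^{-1}(V) ∈ τ. V is open in τ_Q iff π^{-1}(V) ∈ τ.
  V = {}: π^{-1}(V) = ∅ ∈ τ ✓.
  V = {[o=q]}: π^{-1}(V) = {o, q} ∉ τ ✗.
  V = {[p]}: π^{-1}(V) = {p} ∉ τ ✗.
  V = {[o=q], [p]}: π^{-1}(V) = {o, p, q} ∉ τ ✗.
  V = {[r]}: π^{-1}(V) = {r} ∉ τ ✗.
  V = {[o=q], [r]}: π^{-1}(V) = {o, q, r} ∉ τ ✗.
  V = {[p], [r]}: π^{-1}(V) = {p, r} ∉ τ ✗.
  V = {[o=q], [p], [r]}: π^{-1}(V) = {o, p, q, r} ∉ τ ✗.
  V = {[s]}: π^{-1}(V) = {s} ∉ τ ✗.
  V = {[o=q], [s]}: π^{-1}(V) = {o, q, s} ∉ τ ✗.
  V = {[p], [s]}: π^{-1}(V) = {p, s} ∉ τ ✗.
  V = {[o=q], [p], [s]}: π^{-1}(V) = {o, p, q, s} ∉ τ ✗.
  V = {[r], [s]}: π^{-1}(V) = {r, s} ∈ τ ✓.
  V = {[o=q], [r], [s]}: π^{-1}(V) = {o, q, r, s} ∈ τ ✓.
  V = {[p], [r], [s]}: π^{-1}(V) = {p, r, s} ∈ τ ✓.
  V = {[o=q], [p], [r], [s]}: π^{-1}(V) = {o, p, q, r, s} ∈ τ ✓.
Open sets in the quotient: τ_Q = {{}, {[r], [s]}, {[o=q], [r], [s]}, {[p], [r], [s]}, {[o=q], [p], [r], [s]}} (5 elements).


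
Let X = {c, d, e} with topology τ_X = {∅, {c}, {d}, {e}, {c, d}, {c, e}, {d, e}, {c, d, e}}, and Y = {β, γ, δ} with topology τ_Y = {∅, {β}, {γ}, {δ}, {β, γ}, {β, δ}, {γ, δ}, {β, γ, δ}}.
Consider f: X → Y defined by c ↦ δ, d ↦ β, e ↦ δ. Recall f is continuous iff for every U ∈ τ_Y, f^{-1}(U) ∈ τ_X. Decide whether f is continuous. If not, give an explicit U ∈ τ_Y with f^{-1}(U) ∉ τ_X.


f IS continuous.

Compute f^{-1}(U) for each U ∈ τ_Y:
  U = ∅: f^{-1}(U) = ∅ ∈ τ_X ✓.
  U = {β}: f^{-1}(U) = {d} ∈ τ_X ✓.
  U = {γ}: f^{-1}(U) = ∅ ∈ τ_X ✓.
  U = {δ}: f^{-1}(U) = {c, e} ∈ τ_X ✓.
  U = {β, γ}: f^{-1}(U) = {d} ∈ τ_X ✓.
  U = {β, δ}: f^{-1}(U) = {c, d, e} ∈ τ_X ✓.
  U = {γ, δ}: f^{-1}(U) = {c, e} ∈ τ_X ✓.
  U = {β, γ, δ}: f^{-1}(U) = {c, d, e} ∈ τ_X ✓.
Every preimage lies in τ_X, so f IS continuous.


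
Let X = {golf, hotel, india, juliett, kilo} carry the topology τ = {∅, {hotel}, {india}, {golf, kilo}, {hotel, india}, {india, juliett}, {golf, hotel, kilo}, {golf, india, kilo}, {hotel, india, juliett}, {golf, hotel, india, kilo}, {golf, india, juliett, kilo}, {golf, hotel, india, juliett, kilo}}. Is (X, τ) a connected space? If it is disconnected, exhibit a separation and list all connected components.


(X, τ) is disconnected; components = [{hotel}, {golf, kilo}, {india, juliett}].

Find clopen sets (U ∈ τ with X ∖ U ∈ τ):
  U = ∅, X ∖ U = {golf, hotel, india, juliett, kilo} — both open, so U is clopen.
  U = {hotel}, X ∖ U = {golf, india, juliett, kilo} — both open, so U is clopen.
  U = {golf, kilo}, X ∖ U = {hotel, india, juliett} — both open, so U is clopen.
  U = {india, juliett}, X ∖ U = {golf, hotel, kilo} — both open, so U is clopen.
  U = {golf, hotel, kilo}, X ∖ U = {india, juliett} — both open, so U is clopen.
  U = {hotel, india, juliett}, X ∖ U = {golf, kilo} — both open, so U is clopen.
  U = {golf, india, juliett, kilo}, X ∖ U = {hotel} — both open, so U is clopen.
  U = {golf, hotel, india, juliett, kilo}, X ∖ U = ∅ — both open, so U is clopen.
Nontrivial clopen(s) exist: e.g. {hotel, india, juliett}. So (X, τ) is disconnected.
Compute connected components by grouping points that agree on all clopens:
  component: {hotel}
  component: {golf, kilo}
  component: {india, juliett}


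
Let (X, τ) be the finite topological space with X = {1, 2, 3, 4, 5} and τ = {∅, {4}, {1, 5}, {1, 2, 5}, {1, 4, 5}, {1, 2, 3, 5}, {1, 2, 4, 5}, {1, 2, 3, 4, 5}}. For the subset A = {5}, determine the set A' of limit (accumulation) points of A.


A' = {1, 2, 3}

For each x ∈ X, list the open sets U ∈ τ with x ∈ U, then check whether U ∩ (A ∖ {x}) ≠ ∅ for every such U.
  x = 1: opens ∋ x are {1, 5}, {1, 2, 5}, {1, 4, 5}, {1, 2, 3, 5}, {1, 2, 4, 5}, {1, 2, 3, 4, 5}; each meets A ∖ {1}, so x IS a limit point.
  x = 2: opens ∋ x are {1, 2, 5}, {1, 2, 3, 5}, {1, 2, 4, 5}, {1, 2, 3, 4, 5}; each meets A ∖ {2}, so x IS a limit point.
  x = 3: opens ∋ x are {1, 2, 3, 5}, {1, 2, 3, 4, 5}; each meets A ∖ {3}, so x IS a limit point.
  x = 4: open {4} ∋ x has {4} ∩ (A ∖ {4}) = ∅, so x is NOT a limit point.
  x = 5: open {1, 5} ∋ x has {1, 5} ∩ (A ∖ {5}) = ∅, so x is NOT a limit point.
Collecting: A' = {1, 2, 3}.


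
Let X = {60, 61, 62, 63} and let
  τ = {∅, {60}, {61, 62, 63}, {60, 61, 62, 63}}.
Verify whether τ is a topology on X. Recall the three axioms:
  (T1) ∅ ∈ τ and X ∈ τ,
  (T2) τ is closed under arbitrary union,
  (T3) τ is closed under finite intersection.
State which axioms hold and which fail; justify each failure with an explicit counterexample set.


τ IS a topology on X.

Axiom (T1): ∅ ∈ τ? Yes; X ∈ τ? Yes.
Axiom (T2/T3): check pairwise unions and intersections of members of τ.
All pairwise intersections and unions checked — each lies in τ. Therefore τ satisfies (T1), (T2), (T3): it IS a topology on X.


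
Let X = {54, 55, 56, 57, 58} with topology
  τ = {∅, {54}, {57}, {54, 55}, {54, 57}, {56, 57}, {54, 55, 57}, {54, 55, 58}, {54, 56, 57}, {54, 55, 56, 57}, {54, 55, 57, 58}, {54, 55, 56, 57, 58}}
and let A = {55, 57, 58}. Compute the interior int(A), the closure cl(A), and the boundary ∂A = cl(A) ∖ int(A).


int(A) = {57}, cl(A) = {55, 56, 57, 58}, ∂A = {55, 56, 58}.

Closed sets in (X, τ) are complements of opens:
  closed(X, τ) = {∅, {56}, {58}, {55, 58}, {56, 57}, {56, 58}, {54, 55, 58}, {55, 56, 58}, {56, 57, 58}, {54, 55, 56, 58}, {55, 56, 57, 58}, {54, 55, 56, 57, 58}}.
int(A) = ⋃ {U ∈ τ : U ⊆ A}. Opens contained in A: ∅, {57}.
Taking the union of these: int(A) = {57}.
cl(A) = ⋂ {C closed : A ⊆ C}. Closed sets containing A: {55, 56, 57, 58}, {54, 55, 56, 57, 58}.
Intersecting these: cl(A) = {55, 56, 57, 58}.
∂A = cl(A) ∖ int(A) = {55, 56, 57, 58} ∖ {57} = {55, 56, 58}.


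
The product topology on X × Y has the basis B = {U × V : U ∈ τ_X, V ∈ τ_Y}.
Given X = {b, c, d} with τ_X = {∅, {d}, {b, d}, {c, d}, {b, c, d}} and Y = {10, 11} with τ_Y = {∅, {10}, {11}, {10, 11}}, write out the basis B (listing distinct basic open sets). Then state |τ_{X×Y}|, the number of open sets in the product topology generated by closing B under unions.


Basis B = {∅ × ∅, {d} × {10}, {d} × {11}, {b, d} × {10}, {b, d} × {11}, {c, d} × {10}, {c, d} × {11}, {d} × {10, 11}, {b, c, d} × {10}, {b, c, d} × {11}, {b, d} × {10, 11}, {c, d} × {10, 11}, {b, c, d} × {10, 11}}; |τ_{X×Y}| = 25.

Enumerate products U × V with U ∈ τ_X, V ∈ τ_Y (deduplicated):
  ∅ × ∅ = {} (∅)
  {d} × {10} = {(d,10)}
  {d} × {11} = {(d,11)}
  {b, d} × {10} = {(b,10), (d,10)}
  {b, d} × {11} = {(b,11), (d,11)}
  {c, d} × {10} = {(c,10), (d,10)}
  {c, d} × {11} = {(c,11), (d,11)}
  {d} × {10, 11} = {(d,10), (d,11)}
  {b, c, d} × {10} = {(b,10), (c,10), (d,10)}
  {b, c, d} × {11} = {(b,11), (c,11), (d,11)}
  {b, d} × {10, 11} = {(b,10), (b,11), (d,10), (d,11)}
  {c, d} × {10, 11} = {(c,10), (c,11), (d,10), (d,11)}
  {b, c, d} × {10, 11} = {(b,10), (b,11), (c,10), (c,11), (d,10), (d,11)}
These 13 distinct sets form the basis B.
Close under arbitrary unions to get τ_{X×Y}; counting gives |τ_{X×Y}| = 25.


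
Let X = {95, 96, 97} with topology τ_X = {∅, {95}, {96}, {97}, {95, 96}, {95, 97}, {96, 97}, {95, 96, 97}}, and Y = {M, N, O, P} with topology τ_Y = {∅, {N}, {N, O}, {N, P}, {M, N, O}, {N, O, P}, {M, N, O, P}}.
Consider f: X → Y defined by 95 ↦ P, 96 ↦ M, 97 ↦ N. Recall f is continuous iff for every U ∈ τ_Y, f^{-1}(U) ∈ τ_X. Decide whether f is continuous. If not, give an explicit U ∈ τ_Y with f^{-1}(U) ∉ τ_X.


f IS continuous.

Compute f^{-1}(U) for each U ∈ τ_Y:
  U = ∅: f^{-1}(U) = ∅ ∈ τ_X ✓.
  U = {N}: f^{-1}(U) = {97} ∈ τ_X ✓.
  U = {N, O}: f^{-1}(U) = {97} ∈ τ_X ✓.
  U = {N, P}: f^{-1}(U) = {95, 97} ∈ τ_X ✓.
  U = {M, N, O}: f^{-1}(U) = {96, 97} ∈ τ_X ✓.
  U = {N, O, P}: f^{-1}(U) = {95, 97} ∈ τ_X ✓.
  U = {M, N, O, P}: f^{-1}(U) = {95, 96, 97} ∈ τ_X ✓.
Every preimage lies in τ_X, so f IS continuous.


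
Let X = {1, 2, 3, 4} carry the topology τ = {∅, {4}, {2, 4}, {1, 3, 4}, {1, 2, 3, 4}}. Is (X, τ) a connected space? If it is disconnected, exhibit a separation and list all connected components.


(X, τ) is connected.

Find clopen sets (U ∈ τ with X ∖ U ∈ τ):
  U = ∅, X ∖ U = {1, 2, 3, 4} — both open, so U is clopen.
  U = {1, 2, 3, 4}, X ∖ U = ∅ — both open, so U is clopen.
Only trivial clopens (∅ and X) exist, so (X, τ) is connected.
Compute connected components by grouping points that agree on all clopens:
  component: {1, 2, 3, 4}


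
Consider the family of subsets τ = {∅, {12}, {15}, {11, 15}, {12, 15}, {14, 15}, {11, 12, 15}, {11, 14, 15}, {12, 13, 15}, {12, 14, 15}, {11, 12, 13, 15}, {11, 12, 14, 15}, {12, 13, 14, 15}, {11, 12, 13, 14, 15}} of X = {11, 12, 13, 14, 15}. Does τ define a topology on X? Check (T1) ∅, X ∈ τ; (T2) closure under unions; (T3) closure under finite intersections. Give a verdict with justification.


τ IS a topology on X.

Axiom (T1): ∅ ∈ τ? Yes; X ∈ τ? Yes.
Axiom (T2/T3): check pairwise unions and intersections of members of τ.
All pairwise intersections and unions checked — each lies in τ. Therefore τ satisfies (T1), (T2), (T3): it IS a topology on X.


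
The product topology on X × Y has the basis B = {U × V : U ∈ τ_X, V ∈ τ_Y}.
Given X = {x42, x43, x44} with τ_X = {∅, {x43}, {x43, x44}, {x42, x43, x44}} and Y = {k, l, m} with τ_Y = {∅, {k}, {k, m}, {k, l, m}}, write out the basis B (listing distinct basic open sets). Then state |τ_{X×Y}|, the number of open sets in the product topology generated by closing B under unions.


Basis B = {∅ × ∅, {x43} × {k}, {x43} × {k, m}, {x43, x44} × {k}, {x42, x43, x44} × {k}, {x43} × {k, l, m}, {x43, x44} × {k, m}, {x42, x43, x44} × {k, m}, {x43, x44} × {k, l, m}, {x42, x43, x44} × {k, l, m}}; |τ_{X×Y}| = 20.

Enumerate products U × V with U ∈ τ_X, V ∈ τ_Y (deduplicated):
  ∅ × ∅ = {} (∅)
  {x43} × {k} = {(x43,k)}
  {x43} × {k, m} = {(x43,k), (x43,m)}
  {x43, x44} × {k} = {(x43,k), (x44,k)}
  {x42, x43, x44} × {k} = {(x42,k), (x43,k), (x44,k)}
  {x43} × {k, l, m} = {(x43,k), (x43,l), (x43,m)}
  {x43, x44} × {k, m} = {(x43,k), (x43,m), (x44,k), (x44,m)}
  {x42, x43, x44} × {k, m} = {(x42,k), (x42,m), (x43,k), (x43,m), (x44,k), (x44,m)}
  {x43, x44} × {k, l, m} = {(x43,k), (x43,l), (x43,m), (x44,k), (x44,l), (x44,m)}
  {x42, x43, x44} × {k, l, m} = {(x42,k), (x42,l), (x42,m), (x43,k), (x43,l), (x43,m), (x44,k), (x44,l), (x44,m)}
These 10 distinct sets form the basis B.
Close under arbitrary unions to get τ_{X×Y}; counting gives |τ_{X×Y}| = 20.


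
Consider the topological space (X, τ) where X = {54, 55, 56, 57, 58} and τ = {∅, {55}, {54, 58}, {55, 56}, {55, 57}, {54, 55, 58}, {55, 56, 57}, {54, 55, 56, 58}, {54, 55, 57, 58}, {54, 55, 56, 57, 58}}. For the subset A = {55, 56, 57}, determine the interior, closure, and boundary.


int(A) = {55, 56, 57}, cl(A) = {55, 56, 57}, ∂A = ∅.

Closed sets in (X, τ) are complements of opens:
  closed(X, τ) = {∅, {56}, {57}, {54, 58}, {56, 57}, {54, 56, 58}, {54, 57, 58}, {55, 56, 57}, {54, 56, 57, 58}, {54, 55, 56, 57, 58}}.
int(A) = ⋃ {U ∈ τ : U ⊆ A}. Opens contained in A: ∅, {55}, {55, 56}, {55, 57}, {55, 56, 57}.
Taking the union of these: int(A) = {55, 56, 57}.
cl(A) = ⋂ {C closed : A ⊆ C}. Closed sets containing A: {55, 56, 57}, {54, 55, 56, 57, 58}.
Intersecting these: cl(A) = {55, 56, 57}.
∂A = cl(A) ∖ int(A) = {55, 56, 57} ∖ {55, 56, 57} = ∅.


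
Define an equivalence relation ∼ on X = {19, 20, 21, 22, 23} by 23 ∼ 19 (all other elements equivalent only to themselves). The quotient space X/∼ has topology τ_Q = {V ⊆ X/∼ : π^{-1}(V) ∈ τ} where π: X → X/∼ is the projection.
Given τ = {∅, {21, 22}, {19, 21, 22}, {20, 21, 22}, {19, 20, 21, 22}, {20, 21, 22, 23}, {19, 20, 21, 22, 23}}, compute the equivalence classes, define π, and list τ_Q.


X/∼ = {[19=23], [20], [21], [22]}; |τ_Q| = 4.

Equivalence classes: [19=23], [20], [21], [22].
Quotient map π: X → X/∼ sends 19 ↦ [19=23], 20 ↦ [20], 21 ↦ [21], 22 ↦ [22], 23 ↦ [19=23].
For each subset V ⊆ X/∼, compute π^{-1}(V) ⊆ X and check whether π^{-1}(V) ∈ τ. V is open in τ_Q iff π^{-1}(V) ∈ τ.
  V = {}: π^{-1}(V) = ∅ ∈ τ ✓.
  V = {[19=23]}: π^{-1}(V) = {19, 23} ∉ τ ✗.
  V = {[20]}: π^{-1}(V) = {20} ∉ τ ✗.
  V = {[19=23], [20]}: π^{-1}(V) = {19, 20, 23} ∉ τ ✗.
  V = {[21]}: π^{-1}(V) = {21} ∉ τ ✗.
  V = {[19=23], [21]}: π^{-1}(V) = {19, 21, 23} ∉ τ ✗.
  V = {[20], [21]}: π^{-1}(V) = {20, 21} ∉ τ ✗.
  V = {[19=23], [20], [21]}: π^{-1}(V) = {19, 20, 21, 23} ∉ τ ✗.
  V = {[22]}: π^{-1}(V) = {22} ∉ τ ✗.
  V = {[19=23], [22]}: π^{-1}(V) = {19, 22, 23} ∉ τ ✗.
  V = {[20], [22]}: π^{-1}(V) = {20, 22} ∉ τ ✗.
  V = {[19=23], [20], [22]}: π^{-1}(V) = {19, 20, 22, 23} ∉ τ ✗.
  V = {[21], [22]}: π^{-1}(V) = {21, 22} ∈ τ ✓.
  V = {[19=23], [21], [22]}: π^{-1}(V) = {19, 21, 22, 23} ∉ τ ✗.
  V = {[20], [21], [22]}: π^{-1}(V) = {20, 21, 22} ∈ τ ✓.
  V = {[19=23], [20], [21], [22]}: π^{-1}(V) = {19, 20, 21, 22, 23} ∈ τ ✓.
Open sets in the quotient: τ_Q = {{}, {[21], [22]}, {[20], [21], [22]}, {[19=23], [20], [21], [22]}} (4 elements).


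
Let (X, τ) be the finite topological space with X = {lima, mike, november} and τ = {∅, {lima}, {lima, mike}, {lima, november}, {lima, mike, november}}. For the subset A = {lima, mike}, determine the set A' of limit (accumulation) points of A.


A' = {mike, november}

For each x ∈ X, list the open sets U ∈ τ with x ∈ U, then check whether U ∩ (A ∖ {x}) ≠ ∅ for every such U.
  x = lima: open {lima} ∋ x has {lima} ∩ (A ∖ {lima}) = ∅, so x is NOT a limit point.
  x = mike: opens ∋ x are {lima, mike}, {lima, mike, november}; each meets A ∖ {mike}, so x IS a limit point.
  x = november: opens ∋ x are {lima, november}, {lima, mike, november}; each meets A ∖ {november}, so x IS a limit point.
Collecting: A' = {mike, november}.


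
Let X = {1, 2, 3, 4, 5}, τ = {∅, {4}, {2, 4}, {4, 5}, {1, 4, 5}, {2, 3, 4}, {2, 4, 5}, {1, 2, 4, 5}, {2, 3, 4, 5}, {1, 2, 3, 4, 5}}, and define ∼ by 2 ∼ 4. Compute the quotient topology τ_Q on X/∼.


X/∼ = {[1], [2=4], [3], [5]}; |τ_Q| = 7.

Equivalence classes: [1], [2=4], [3], [5].
Quotient map π: X → X/∼ sends 1 ↦ [1], 2 ↦ [2=4], 3 ↦ [3], 4 ↦ [2=4], 5 ↦ [5].
For each subset V ⊆ X/∼, compute π^{-1}(V) ⊆ X and check whether π^{-1}(V) ∈ τ. V is open in τ_Q iff π^{-1}(V) ∈ τ.
  V = {}: π^{-1}(V) = ∅ ∈ τ ✓.
  V = {[1]}: π^{-1}(V) = {1} ∉ τ ✗.
  V = {[2=4]}: π^{-1}(V) = {2, 4} ∈ τ ✓.
  V = {[1], [2=4]}: π^{-1}(V) = {1, 2, 4} ∉ τ ✗.
  V = {[3]}: π^{-1}(V) = {3} ∉ τ ✗.
  V = {[1], [3]}: π^{-1}(V) = {1, 3} ∉ τ ✗.
  V = {[2=4], [3]}: π^{-1}(V) = {2, 3, 4} ∈ τ ✓.
  V = {[1], [2=4], [3]}: π^{-1}(V) = {1, 2, 3, 4} ∉ τ ✗.
  V = {[5]}: π^{-1}(V) = {5} ∉ τ ✗.
  V = {[1], [5]}: π^{-1}(V) = {1, 5} ∉ τ ✗.
  V = {[2=4], [5]}: π^{-1}(V) = {2, 4, 5} ∈ τ ✓.
  V = {[1], [2=4], [5]}: π^{-1}(V) = {1, 2, 4, 5} ∈ τ ✓.
  V = {[3], [5]}: π^{-1}(V) = {3, 5} ∉ τ ✗.
  V = {[1], [3], [5]}: π^{-1}(V) = {1, 3, 5} ∉ τ ✗.
  V = {[2=4], [3], [5]}: π^{-1}(V) = {2, 3, 4, 5} ∈ τ ✓.
  V = {[1], [2=4], [3], [5]}: π^{-1}(V) = {1, 2, 3, 4, 5} ∈ τ ✓.
Open sets in the quotient: τ_Q = {{}, {[2=4]}, {[2=4], [3]}, {[2=4], [5]}, {[1], [2=4], [5]}, {[2=4], [3], [5]}, {[1], [2=4], [3], [5]}} (7 elements).


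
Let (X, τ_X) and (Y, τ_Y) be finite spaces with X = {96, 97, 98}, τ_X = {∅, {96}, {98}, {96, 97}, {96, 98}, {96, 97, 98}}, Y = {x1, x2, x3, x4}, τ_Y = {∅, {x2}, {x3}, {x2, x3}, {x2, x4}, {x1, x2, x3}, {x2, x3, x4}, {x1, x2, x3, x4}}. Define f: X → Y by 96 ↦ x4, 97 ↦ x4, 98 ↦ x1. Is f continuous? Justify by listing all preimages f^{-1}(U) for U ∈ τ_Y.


f IS continuous.

Compute f^{-1}(U) for each U ∈ τ_Y:
  U = ∅: f^{-1}(U) = ∅ ∈ τ_X ✓.
  U = {x2}: f^{-1}(U) = ∅ ∈ τ_X ✓.
  U = {x3}: f^{-1}(U) = ∅ ∈ τ_X ✓.
  U = {x2, x3}: f^{-1}(U) = ∅ ∈ τ_X ✓.
  U = {x2, x4}: f^{-1}(U) = {96, 97} ∈ τ_X ✓.
  U = {x1, x2, x3}: f^{-1}(U) = {98} ∈ τ_X ✓.
  U = {x2, x3, x4}: f^{-1}(U) = {96, 97} ∈ τ_X ✓.
  U = {x1, x2, x3, x4}: f^{-1}(U) = {96, 97, 98} ∈ τ_X ✓.
Every preimage lies in τ_X, so f IS continuous.


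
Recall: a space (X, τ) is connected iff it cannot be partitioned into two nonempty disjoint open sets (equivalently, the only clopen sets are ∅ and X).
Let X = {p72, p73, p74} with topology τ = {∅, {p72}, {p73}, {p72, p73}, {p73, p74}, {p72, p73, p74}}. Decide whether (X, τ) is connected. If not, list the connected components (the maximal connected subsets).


(X, τ) is disconnected; components = [{p72}, {p73, p74}].

Find clopen sets (U ∈ τ with X ∖ U ∈ τ):
  U = ∅, X ∖ U = {p72, p73, p74} — both open, so U is clopen.
  U = {p72}, X ∖ U = {p73, p74} — both open, so U is clopen.
  U = {p73, p74}, X ∖ U = {p72} — both open, so U is clopen.
  U = {p72, p73, p74}, X ∖ U = ∅ — both open, so U is clopen.
Nontrivial clopen(s) exist: e.g. {p72}. So (X, τ) is disconnected.
Compute connected components by grouping points that agree on all clopens:
  component: {p72}
  component: {p73, p74}


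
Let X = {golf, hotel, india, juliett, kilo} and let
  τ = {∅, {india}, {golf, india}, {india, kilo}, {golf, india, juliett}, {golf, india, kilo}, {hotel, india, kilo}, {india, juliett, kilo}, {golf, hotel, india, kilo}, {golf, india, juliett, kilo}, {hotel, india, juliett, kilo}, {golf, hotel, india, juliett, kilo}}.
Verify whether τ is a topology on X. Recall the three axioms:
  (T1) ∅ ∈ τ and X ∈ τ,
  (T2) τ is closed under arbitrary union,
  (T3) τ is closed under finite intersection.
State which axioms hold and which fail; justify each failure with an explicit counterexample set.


τ is NOT a topology on X.

Axiom (T1): ∅ ∈ τ? Yes; X ∈ τ? Yes.
Axiom (T2/T3): check pairwise unions and intersections of members of τ.
Counterexample for (T3): {golf, india, juliett} ∩ {india, juliett, kilo} = {india, juliett} ∉ τ. Therefore τ is NOT a topology.


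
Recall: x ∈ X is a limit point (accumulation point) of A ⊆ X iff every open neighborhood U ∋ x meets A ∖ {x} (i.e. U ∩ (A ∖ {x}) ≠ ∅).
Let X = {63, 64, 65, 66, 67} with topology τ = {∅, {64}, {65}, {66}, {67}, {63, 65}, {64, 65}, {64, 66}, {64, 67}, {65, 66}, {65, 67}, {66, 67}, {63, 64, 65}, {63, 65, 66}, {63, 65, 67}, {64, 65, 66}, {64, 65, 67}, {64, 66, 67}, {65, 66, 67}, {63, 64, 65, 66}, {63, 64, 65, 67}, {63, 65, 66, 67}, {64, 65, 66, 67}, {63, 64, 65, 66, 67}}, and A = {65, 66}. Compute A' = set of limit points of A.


A' = {63}

For each x ∈ X, list the open sets U ∈ τ with x ∈ U, then check whether U ∩ (A ∖ {x}) ≠ ∅ for every such U.
  x = 63: opens ∋ x are {63, 65}, {63, 64, 65}, {63, 65, 66}, {63, 65, 67}, {63, 64, 65, 66}, {63, 64, 65, 67}, {63, 65, 66, 67}, {63, 64, 65, 66, 67}; each meets A ∖ {63}, so x IS a limit point.
  x = 64: open {64} ∋ x has {64} ∩ (A ∖ {64}) = ∅, so x is NOT a limit point.
  x = 65: open {65} ∋ x has {65} ∩ (A ∖ {65}) = ∅, so x is NOT a limit point.
  x = 66: open {66} ∋ x has {66} ∩ (A ∖ {66}) = ∅, so x is NOT a limit point.
  x = 67: open {67} ∋ x has {67} ∩ (A ∖ {67}) = ∅, so x is NOT a limit point.
Collecting: A' = {63}.


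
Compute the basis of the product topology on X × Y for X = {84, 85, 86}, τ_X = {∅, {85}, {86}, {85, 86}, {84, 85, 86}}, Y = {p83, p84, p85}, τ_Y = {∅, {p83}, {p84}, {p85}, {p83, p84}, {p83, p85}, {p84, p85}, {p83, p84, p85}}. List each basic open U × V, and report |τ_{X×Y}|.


Basis B = {∅ × ∅, {85} × {p83}, {85} × {p84}, {85} × {p85}, {86} × {p83}, {86} × {p84}, {86} × {p85}, {85} × {p83, p84}, {85} × {p83, p85}, {85, 86} × {p83}, {85} × {p84, p85}, {85, 86} × {p84}, {85, 86} × {p85}, {86} × {p83, p84}, {86} × {p83, p85}, {86} × {p84, p85}, {84, 85, 86} × {p83}, {84, 85, 86} × {p84}, {84, 85, 86} × {p85}, {85} × {p83, p84, p85}, {86} × {p83, p84, p85}, {85, 86} × {p83, p84}, {85, 86} × {p83, p85}, {85, 86} × {p84, p85}, {84, 85, 86} × {p83, p84}, {84, 85, 86} × {p83, p85}, {84, 85, 86} × {p84, p85}, {85, 86} × {p83, p84, p85}, {84, 85, 86} × {p83, p84, p85}}; |τ_{X×Y}| = 125.

Enumerate products U × V with U ∈ τ_X, V ∈ τ_Y (deduplicated):
  ∅ × ∅ = {} (∅)
  {85} × {p83} = {(85,p83)}
  {85} × {p84} = {(85,p84)}
  {85} × {p85} = {(85,p85)}
  {86} × {p83} = {(86,p83)}
  {86} × {p84} = {(86,p84)}
  {86} × {p85} = {(86,p85)}
  {85} × {p83, p84} = {(85,p83), (85,p84)}
  {85} × {p83, p85} = {(85,p83), (85,p85)}
  {85, 86} × {p83} = {(85,p83), (86,p83)}
  {85} × {p84, p85} = {(85,p84), (85,p85)}
  {85, 86} × {p84} = {(85,p84), (86,p84)}
  {85, 86} × {p85} = {(85,p85), (86,p85)}
  {86} × {p83, p84} = {(86,p83), (86,p84)}
  {86} × {p83, p85} = {(86,p83), (86,p85)}
  {86} × {p84, p85} = {(86,p84), (86,p85)}
  {84, 85, 86} × {p83} = {(84,p83), (85,p83), (86,p83)}
  {84, 85, 86} × {p84} = {(84,p84), (85,p84), (86,p84)}
  {84, 85, 86} × {p85} = {(84,p85), (85,p85), (86,p85)}
  {85} × {p83, p84, p85} = {(85,p83), (85,p84), (85,p85)}
  {86} × {p83, p84, p85} = {(86,p83), (86,p84), (86,p85)}
  {85, 86} × {p83, p84} = {(85,p83), (85,p84), (86,p83), (86,p84)}
  {85, 86} × {p83, p85} = {(85,p83), (85,p85), (86,p83), (86,p85)}
  {85, 86} × {p84, p85} = {(85,p84), (85,p85), (86,p84), (86,p85)}
  {84, 85, 86} × {p83, p84} = {(84,p83), (84,p84), (85,p83), (85,p84), (86,p83), (86,p84)}
  {84, 85, 86} × {p83, p85} = {(84,p83), (84,p85), (85,p83), (85,p85), (86,p83), (86,p85)}
  {84, 85, 86} × {p84, p85} = {(84,p84), (84,p85), (85,p84), (85,p85), (86,p84), (86,p85)}
  {85, 86} × {p83, p84, p85} = {(85,p83), (85,p84), (85,p85), (86,p83), (86,p84), (86,p85)}
  {84, 85, 86} × {p83, p84, p85} = {(84,p83), (84,p84), (84,p85), (85,p83), (85,p84), (85,p85), (86,p83), (86,p84), (86,p85)}
These 29 distinct sets form the basis B.
Close under arbitrary unions to get τ_{X×Y}; counting gives |τ_{X×Y}| = 125.


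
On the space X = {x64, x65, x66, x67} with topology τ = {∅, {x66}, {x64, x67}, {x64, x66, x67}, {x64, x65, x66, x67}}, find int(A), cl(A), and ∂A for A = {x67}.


int(A) = ∅, cl(A) = {x64, x65, x67}, ∂A = {x64, x65, x67}.

Closed sets in (X, τ) are complements of opens:
  closed(X, τ) = {∅, {x65}, {x65, x66}, {x64, x65, x67}, {x64, x65, x66, x67}}.
int(A) = ⋃ {U ∈ τ : U ⊆ A}. Opens contained in A: ∅.
Taking the union of these: int(A) = ∅.
cl(A) = ⋂ {C closed : A ⊆ C}. Closed sets containing A: {x64, x65, x67}, {x64, x65, x66, x67}.
Intersecting these: cl(A) = {x64, x65, x67}.
∂A = cl(A) ∖ int(A) = {x64, x65, x67} ∖ ∅ = {x64, x65, x67}.


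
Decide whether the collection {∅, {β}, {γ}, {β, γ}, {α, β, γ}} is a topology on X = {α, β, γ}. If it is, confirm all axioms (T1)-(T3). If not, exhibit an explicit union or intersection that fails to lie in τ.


τ IS a topology on X.

Axiom (T1): ∅ ∈ τ? Yes; X ∈ τ? Yes.
Axiom (T2/T3): check pairwise unions and intersections of members of τ.
All pairwise intersections and unions checked — each lies in τ. Therefore τ satisfies (T1), (T2), (T3): it IS a topology on X.


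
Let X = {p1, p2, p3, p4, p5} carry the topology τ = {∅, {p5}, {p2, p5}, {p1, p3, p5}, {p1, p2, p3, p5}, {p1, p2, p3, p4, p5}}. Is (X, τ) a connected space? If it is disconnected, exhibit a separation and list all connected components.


(X, τ) is connected.

Find clopen sets (U ∈ τ with X ∖ U ∈ τ):
  U = ∅, X ∖ U = {p1, p2, p3, p4, p5} — both open, so U is clopen.
  U = {p1, p2, p3, p4, p5}, X ∖ U = ∅ — both open, so U is clopen.
Only trivial clopens (∅ and X) exist, so (X, τ) is connected.
Compute connected components by grouping points that agree on all clopens:
  component: {p1, p2, p3, p4, p5}


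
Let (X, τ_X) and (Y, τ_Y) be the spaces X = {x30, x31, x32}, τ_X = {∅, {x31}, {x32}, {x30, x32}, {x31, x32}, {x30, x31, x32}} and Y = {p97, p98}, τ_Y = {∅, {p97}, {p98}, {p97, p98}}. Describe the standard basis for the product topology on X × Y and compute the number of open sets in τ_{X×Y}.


Basis B = {∅ × ∅, {x31} × {p97}, {x31} × {p98}, {x32} × {p97}, {x32} × {p98}, {x30, x32} × {p97}, {x30, x32} × {p98}, {x31} × {p97, p98}, {x31, x32} × {p97}, {x31, x32} × {p98}, {x32} × {p97, p98}, {x30, x31, x32} × {p97}, {x30, x31, x32} × {p98}, {x30, x32} × {p97, p98}, {x31, x32} × {p97, p98}, {x30, x31, x32} × {p97, p98}}; |τ_{X×Y}| = 36.

Enumerate products U × V with U ∈ τ_X, V ∈ τ_Y (deduplicated):
  ∅ × ∅ = {} (∅)
  {x31} × {p97} = {(x31,p97)}
  {x31} × {p98} = {(x31,p98)}
  {x32} × {p97} = {(x32,p97)}
  {x32} × {p98} = {(x32,p98)}
  {x30, x32} × {p97} = {(x30,p97), (x32,p97)}
  {x30, x32} × {p98} = {(x30,p98), (x32,p98)}
  {x31} × {p97, p98} = {(x31,p97), (x31,p98)}
  {x31, x32} × {p97} = {(x31,p97), (x32,p97)}
  {x31, x32} × {p98} = {(x31,p98), (x32,p98)}
  {x32} × {p97, p98} = {(x32,p97), (x32,p98)}
  {x30, x31, x32} × {p97} = {(x30,p97), (x31,p97), (x32,p97)}
  {x30, x31, x32} × {p98} = {(x30,p98), (x31,p98), (x32,p98)}
  {x30, x32} × {p97, p98} = {(x30,p97), (x30,p98), (x32,p97), (x32,p98)}
  {x31, x32} × {p97, p98} = {(x31,p97), (x31,p98), (x32,p97), (x32,p98)}
  {x30, x31, x32} × {p97, p98} = {(x30,p97), (x30,p98), (x31,p97), (x31,p98), (x32,p97), (x32,p98)}
These 16 distinct sets form the basis B.
Close under arbitrary unions to get τ_{X×Y}; counting gives |τ_{X×Y}| = 36.


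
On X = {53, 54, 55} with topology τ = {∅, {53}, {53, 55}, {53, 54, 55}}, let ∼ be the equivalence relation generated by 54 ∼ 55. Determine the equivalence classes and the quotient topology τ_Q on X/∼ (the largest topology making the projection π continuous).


X/∼ = {[53], [54=55]}; |τ_Q| = 3.

Equivalence classes: [53], [54=55].
Quotient map π: X → X/∼ sends 53 ↦ [53], 54 ↦ [54=55], 55 ↦ [54=55].
For each subset V ⊆ X/∼, compute π^{-1}(V) ⊆ X and check whether π^{-1}(V) ∈ τ. V is open in τ_Q iff π^{-1}(V) ∈ τ.
  V = {}: π^{-1}(V) = ∅ ∈ τ ✓.
  V = {[53]}: π^{-1}(V) = {53} ∈ τ ✓.
  V = {[54=55]}: π^{-1}(V) = {54, 55} ∉ τ ✗.
  V = {[53], [54=55]}: π^{-1}(V) = {53, 54, 55} ∈ τ ✓.
Open sets in the quotient: τ_Q = {{}, {[53]}, {[53], [54=55]}} (3 elements).


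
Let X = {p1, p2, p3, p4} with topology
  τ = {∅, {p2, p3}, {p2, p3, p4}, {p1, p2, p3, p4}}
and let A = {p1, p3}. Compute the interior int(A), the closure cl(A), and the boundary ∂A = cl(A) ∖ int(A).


int(A) = ∅, cl(A) = {p1, p2, p3, p4}, ∂A = {p1, p2, p3, p4}.

Closed sets in (X, τ) are complements of opens:
  closed(X, τ) = {∅, {p1}, {p1, p4}, {p1, p2, p3, p4}}.
int(A) = ⋃ {U ∈ τ : U ⊆ A}. Opens contained in A: ∅.
Taking the union of these: int(A) = ∅.
cl(A) = ⋂ {C closed : A ⊆ C}. Closed sets containing A: {p1, p2, p3, p4}.
Intersecting these: cl(A) = {p1, p2, p3, p4}.
∂A = cl(A) ∖ int(A) = {p1, p2, p3, p4} ∖ ∅ = {p1, p2, p3, p4}.


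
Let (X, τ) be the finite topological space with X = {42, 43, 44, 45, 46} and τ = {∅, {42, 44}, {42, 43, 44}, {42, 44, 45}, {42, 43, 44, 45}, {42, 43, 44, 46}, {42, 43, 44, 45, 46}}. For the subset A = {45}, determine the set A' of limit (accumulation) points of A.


A' = ∅

For each x ∈ X, list the open sets U ∈ τ with x ∈ U, then check whether U ∩ (A ∖ {x}) ≠ ∅ for every such U.
  x = 42: open {42, 44} ∋ x has {42, 44} ∩ (A ∖ {42}) = ∅, so x is NOT a limit point.
  x = 43: open {42, 43, 44} ∋ x has {42, 43, 44} ∩ (A ∖ {43}) = ∅, so x is NOT a limit point.
  x = 44: open {42, 44} ∋ x has {42, 44} ∩ (A ∖ {44}) = ∅, so x is NOT a limit point.
  x = 45: open {42, 44, 45} ∋ x has {42, 44, 45} ∩ (A ∖ {45}) = ∅, so x is NOT a limit point.
  x = 46: open {42, 43, 44, 46} ∋ x has {42, 43, 44, 46} ∩ (A ∖ {46}) = ∅, so x is NOT a limit point.
Collecting: A' = ∅.


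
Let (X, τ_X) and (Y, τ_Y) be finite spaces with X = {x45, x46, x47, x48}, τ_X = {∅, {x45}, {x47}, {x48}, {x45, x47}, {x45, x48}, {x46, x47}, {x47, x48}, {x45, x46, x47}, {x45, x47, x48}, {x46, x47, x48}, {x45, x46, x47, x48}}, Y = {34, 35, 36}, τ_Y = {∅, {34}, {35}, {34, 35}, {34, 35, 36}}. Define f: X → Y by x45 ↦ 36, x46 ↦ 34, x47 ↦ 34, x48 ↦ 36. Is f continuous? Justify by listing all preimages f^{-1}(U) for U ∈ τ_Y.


f IS continuous.

Compute f^{-1}(U) for each U ∈ τ_Y:
  U = ∅: f^{-1}(U) = ∅ ∈ τ_X ✓.
  U = {34}: f^{-1}(U) = {x46, x47} ∈ τ_X ✓.
  U = {35}: f^{-1}(U) = ∅ ∈ τ_X ✓.
  U = {34, 35}: f^{-1}(U) = {x46, x47} ∈ τ_X ✓.
  U = {34, 35, 36}: f^{-1}(U) = {x45, x46, x47, x48} ∈ τ_X ✓.
Every preimage lies in τ_X, so f IS continuous.


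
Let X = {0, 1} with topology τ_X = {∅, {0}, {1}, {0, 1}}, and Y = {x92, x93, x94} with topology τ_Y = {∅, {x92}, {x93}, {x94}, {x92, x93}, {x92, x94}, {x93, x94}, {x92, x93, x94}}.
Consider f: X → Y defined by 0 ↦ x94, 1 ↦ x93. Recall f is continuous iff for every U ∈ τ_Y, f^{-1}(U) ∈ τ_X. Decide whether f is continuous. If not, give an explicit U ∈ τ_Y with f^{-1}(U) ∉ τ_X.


f IS continuous.

Compute f^{-1}(U) for each U ∈ τ_Y:
  U = ∅: f^{-1}(U) = ∅ ∈ τ_X ✓.
  U = {x92}: f^{-1}(U) = ∅ ∈ τ_X ✓.
  U = {x93}: f^{-1}(U) = {1} ∈ τ_X ✓.
  U = {x94}: f^{-1}(U) = {0} ∈ τ_X ✓.
  U = {x92, x93}: f^{-1}(U) = {1} ∈ τ_X ✓.
  U = {x92, x94}: f^{-1}(U) = {0} ∈ τ_X ✓.
  U = {x93, x94}: f^{-1}(U) = {0, 1} ∈ τ_X ✓.
  U = {x92, x93, x94}: f^{-1}(U) = {0, 1} ∈ τ_X ✓.
Every preimage lies in τ_X, so f IS continuous.


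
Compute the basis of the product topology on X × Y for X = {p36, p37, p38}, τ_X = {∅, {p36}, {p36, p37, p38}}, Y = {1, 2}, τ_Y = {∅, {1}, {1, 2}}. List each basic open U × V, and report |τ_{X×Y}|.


Basis B = {∅ × ∅, {p36} × {1}, {p36} × {1, 2}, {p36, p37, p38} × {1}, {p36, p37, p38} × {1, 2}}; |τ_{X×Y}| = 6.

Enumerate products U × V with U ∈ τ_X, V ∈ τ_Y (deduplicated):
  ∅ × ∅ = {} (∅)
  {p36} × {1} = {(p36,1)}
  {p36} × {1, 2} = {(p36,1), (p36,2)}
  {p36, p37, p38} × {1} = {(p36,1), (p37,1), (p38,1)}
  {p36, p37, p38} × {1, 2} = {(p36,1), (p36,2), (p37,1), (p37,2), (p38,1), (p38,2)}
These 5 distinct sets form the basis B.
Close under arbitrary unions to get τ_{X×Y}; counting gives |τ_{X×Y}| = 6.


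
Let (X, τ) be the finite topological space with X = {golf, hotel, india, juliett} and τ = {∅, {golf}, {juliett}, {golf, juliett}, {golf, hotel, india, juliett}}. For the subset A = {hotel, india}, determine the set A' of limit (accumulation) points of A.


A' = {hotel, india}

For each x ∈ X, list the open sets U ∈ τ with x ∈ U, then check whether U ∩ (A ∖ {x}) ≠ ∅ for every such U.
  x = golf: open {golf} ∋ x has {golf} ∩ (A ∖ {golf}) = ∅, so x is NOT a limit point.
  x = hotel: opens ∋ x are {golf, hotel, india, juliett}; each meets A ∖ {hotel}, so x IS a limit point.
  x = india: opens ∋ x are {golf, hotel, india, juliett}; each meets A ∖ {india}, so x IS a limit point.
  x = juliett: open {juliett} ∋ x has {juliett} ∩ (A ∖ {juliett}) = ∅, so x is NOT a limit point.
Collecting: A' = {hotel, india}.


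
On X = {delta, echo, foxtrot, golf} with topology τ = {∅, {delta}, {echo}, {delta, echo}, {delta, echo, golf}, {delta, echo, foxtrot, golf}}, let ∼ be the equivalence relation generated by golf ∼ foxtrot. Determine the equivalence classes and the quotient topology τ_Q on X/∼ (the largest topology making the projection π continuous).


X/∼ = {[delta], [echo], [foxtrot=golf]}; |τ_Q| = 5.

Equivalence classes: [delta], [echo], [foxtrot=golf].
Quotient map π: X → X/∼ sends delta ↦ [delta], echo ↦ [echo], foxtrot ↦ [foxtrot=golf], golf ↦ [foxtrot=golf].
For each subset V ⊆ X/∼, compute π^{-1}(V) ⊆ X and check whether π^{-1}(V) ∈ τ. V is open in τ_Q iff π^{-1}(V) ∈ τ.
  V = {}: π^{-1}(V) = ∅ ∈ τ ✓.
  V = {[delta]}: π^{-1}(V) = {delta} ∈ τ ✓.
  V = {[echo]}: π^{-1}(V) = {echo} ∈ τ ✓.
  V = {[delta], [echo]}: π^{-1}(V) = {delta, echo} ∈ τ ✓.
  V = {[foxtrot=golf]}: π^{-1}(V) = {foxtrot, golf} ∉ τ ✗.
  V = {[delta], [foxtrot=golf]}: π^{-1}(V) = {delta, foxtrot, golf} ∉ τ ✗.
  V = {[echo], [foxtrot=golf]}: π^{-1}(V) = {echo, foxtrot, golf} ∉ τ ✗.
  V = {[delta], [echo], [foxtrot=golf]}: π^{-1}(V) = {delta, echo, foxtrot, golf} ∈ τ ✓.
Open sets in the quotient: τ_Q = {{}, {[delta]}, {[echo]}, {[delta], [echo]}, {[delta], [echo], [foxtrot=golf]}} (5 elements).
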